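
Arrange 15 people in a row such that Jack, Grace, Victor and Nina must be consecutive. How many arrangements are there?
Treat the 4 as one block: (15-4+1)! × 4! = 479001600 × 24 = 11496038400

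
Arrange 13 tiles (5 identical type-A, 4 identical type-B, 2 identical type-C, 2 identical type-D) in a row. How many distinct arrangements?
13! / (5! × 4! × 2! × 2!) = 540540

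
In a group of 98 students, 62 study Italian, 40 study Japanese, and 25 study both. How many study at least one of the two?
|A∪B| = |A| + |B| - |A∩B| = 62 + 40 - 25 = 77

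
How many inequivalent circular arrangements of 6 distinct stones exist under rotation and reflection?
(6-1)!/2 = 120/2 = 60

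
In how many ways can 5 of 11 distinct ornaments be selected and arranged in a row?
P(11,5) = 11!/(11-5)! = 55440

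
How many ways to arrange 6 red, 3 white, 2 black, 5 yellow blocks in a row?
16! / (6! × 3! × 2! × 5!) = 20180160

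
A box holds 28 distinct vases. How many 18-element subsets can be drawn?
C(28,18) = 28!/(18!×10!) = 13123110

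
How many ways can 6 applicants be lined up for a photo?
6! = 720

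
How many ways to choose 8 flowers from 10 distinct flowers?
C(10,8) = 10!/(8!×2!) = 45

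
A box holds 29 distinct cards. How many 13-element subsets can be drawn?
C(29,13) = 29!/(13!×16!) = 67863915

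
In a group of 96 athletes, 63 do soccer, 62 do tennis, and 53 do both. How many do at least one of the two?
|A∪B| = |A| + |B| - |A∩B| = 63 + 62 - 53 = 72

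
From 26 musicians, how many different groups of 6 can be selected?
C(26,6) = 26!/(6!×20!) = 230230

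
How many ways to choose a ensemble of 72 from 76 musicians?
C(76,72) = 76!/(72!×4!) = 1282975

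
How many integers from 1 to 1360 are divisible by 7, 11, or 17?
⌊1360/7⌋+⌊1360/11⌋+⌊1360/17⌋ - ⌊1360/77⌋-⌊1360/119⌋-⌊1360/187⌋ + ⌊1360/1309⌋ = 194+123+80 - 17-11-7 + 1 = 363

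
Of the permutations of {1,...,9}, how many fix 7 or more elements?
Exactly j fixed points: C(9,j)·!(9-j); sum over j ≥ 7 (derangement numbers via !m = (m-1)·(!(m-1) + !(m-2)): !0..!2 = 1, 0, 1). Σ_{j=7}^{9} C(9,j)·!(9-j) = C(9,7)·!2 + C(9,8)·!1 + C(9,9)·!0 = 36·1 + 9·0 + 1·1 = 37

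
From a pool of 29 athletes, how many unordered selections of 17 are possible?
C(29,17) = 29!/(17!×12!) = 51895935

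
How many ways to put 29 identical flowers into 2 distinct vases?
C(29+2-1, 2-1) = C(30, 1) = 30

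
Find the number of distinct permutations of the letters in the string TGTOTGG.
7! / (3! × 1! × 3!) = 140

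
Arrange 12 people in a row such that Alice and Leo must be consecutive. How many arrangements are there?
Treat the 2 as one block: (12-2+1)! × 2! = 39916800 × 2 = 79833600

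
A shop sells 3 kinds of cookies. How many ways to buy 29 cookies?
C(29+3-1, 3-1) = C(31, 2) = 465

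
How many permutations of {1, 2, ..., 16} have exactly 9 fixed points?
Choose the 9 fixed points C(16,9) = 11440, derange the rest: !7 = Σ_{j=0}^{7} (-1)^j·7!/j! = 5040 - 5040 + 2520 - 840 + 210 - 42 + 7 - 1 = 1854. Product = 11440 × 1854 = 21209760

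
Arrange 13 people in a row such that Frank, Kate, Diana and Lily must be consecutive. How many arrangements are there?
Treat the 4 as one block: (13-4+1)! × 4! = 3628800 × 24 = 87091200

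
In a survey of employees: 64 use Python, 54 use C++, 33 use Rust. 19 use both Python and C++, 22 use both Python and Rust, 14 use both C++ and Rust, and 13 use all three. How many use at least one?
|A∪B∪C| = 64+54+33-19-22-14+13 = 109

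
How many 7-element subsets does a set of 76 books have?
C(76,7) = 76!/(7!×69!) = 2186189400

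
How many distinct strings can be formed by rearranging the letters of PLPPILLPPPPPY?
13! / (1! × 8! × 3! × 1!) = 25740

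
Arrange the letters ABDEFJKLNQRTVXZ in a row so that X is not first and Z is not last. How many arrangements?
By inclusion-exclusion: 15! - 2×(15-1)! + (15-2)! = 1307674368000 - 174356582400 + 6227020800 = 1139544806400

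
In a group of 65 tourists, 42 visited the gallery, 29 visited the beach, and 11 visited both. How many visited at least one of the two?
|A∪B| = |A| + |B| - |A∩B| = 42 + 29 - 11 = 60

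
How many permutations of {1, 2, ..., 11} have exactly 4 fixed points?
Choose the 4 fixed points C(11,4) = 330, derange the rest: !7 = Σ_{j=0}^{7} (-1)^j·7!/j! = 5040 - 5040 + 2520 - 840 + 210 - 42 + 7 - 1 = 1854. Product = 330 × 1854 = 611820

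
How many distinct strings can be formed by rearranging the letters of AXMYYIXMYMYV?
12! / (4! × 1! × 1! × 2! × 1! × 3!) = 1663200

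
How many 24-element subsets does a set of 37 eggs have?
C(37,24) = 37!/(24!×13!) = 3562467300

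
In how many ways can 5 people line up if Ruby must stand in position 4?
Fix one position: (5-1)! = 24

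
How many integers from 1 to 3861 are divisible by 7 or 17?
⌊3861/7⌋ + ⌊3861/17⌋ - ⌊3861/119⌋ = 551 + 227 - 32 = 746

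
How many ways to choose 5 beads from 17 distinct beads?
C(17,5) = 17!/(5!×12!) = 6188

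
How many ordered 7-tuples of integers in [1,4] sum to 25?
Coefficient of x^25 in (x + x² + ... + x^4)^7. By inclusion-exclusion on dice exceeding 4: Σ_j (-1)^j C(7,j)·C(25-1-4j, 6) = C(7,0)·C(24,6) - C(7,1)·C(20,6) + C(7,2)·C(16,6) - C(7,3)·C(12,6) + C(7,4)·C(8,6) = 1·134596 - 7·38760 + 21·8008 - 35·924 + 35·28 = 84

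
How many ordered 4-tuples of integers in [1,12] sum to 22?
Coefficient of x^22 in (x + x² + ... + x^12)^4. By inclusion-exclusion on dice exceeding 12: Σ_j (-1)^j C(4,j)·C(22-1-12j, 3) = C(4,0)·C(21,3) - C(4,1)·C(9,3) = 1·1330 - 4·84 = 994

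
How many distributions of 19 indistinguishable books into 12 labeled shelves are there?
C(19+12-1, 12-1) = C(30, 11) = 54627300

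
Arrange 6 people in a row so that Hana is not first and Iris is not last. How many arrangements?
By inclusion-exclusion: 6! - 2×(6-1)! + (6-2)! = 720 - 240 + 24 = 504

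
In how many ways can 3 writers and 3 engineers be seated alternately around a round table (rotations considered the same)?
Fix one of the writers: (3-1)! ways for the remaining writers, × 3! ways for the engineers = 2 × 6 = 12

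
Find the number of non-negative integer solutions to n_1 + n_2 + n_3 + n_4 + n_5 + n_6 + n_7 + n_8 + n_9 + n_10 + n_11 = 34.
C(34+11-1, 11-1) = C(44, 10) = 2481256778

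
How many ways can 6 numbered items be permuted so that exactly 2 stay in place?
Choose the 2 fixed points C(6,2) = 15, derange the rest: !4 = Σ_{j=0}^{4} (-1)^j·4!/j! = 24 - 24 + 12 - 4 + 1 = 9. Product = 15 × 9 = 135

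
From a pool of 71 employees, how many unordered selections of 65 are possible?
C(71,65) = 71!/(65!×6!) = 143218999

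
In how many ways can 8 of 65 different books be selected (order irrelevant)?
C(65,8) = 65!/(8!×57!) = 5047381560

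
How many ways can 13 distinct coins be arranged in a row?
13! = 6227020800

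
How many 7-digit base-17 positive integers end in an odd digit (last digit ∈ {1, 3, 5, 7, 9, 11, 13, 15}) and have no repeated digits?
Last∈{1,3,5,7,9,11,13,15}. Last=0: 0. Last nonzero: 8×15×P(15,5) = 43243200. Total = 43243200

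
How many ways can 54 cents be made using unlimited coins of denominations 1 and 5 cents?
Coefficient of x^54 in 1/(1-x^1) · 1/(1-x^5). Use j coins of 5 for j = 0..⌊54/5⌋ = 10, the rest in 1s: 10 + 1 = 11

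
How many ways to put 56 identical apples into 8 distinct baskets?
C(56+8-1, 8-1) = C(63, 7) = 553270671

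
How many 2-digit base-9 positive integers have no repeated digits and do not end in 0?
Last digit: 8 nonzero choices. First digit: 7 (nonzero, ≠last). Middle 0: P(7,0) = 1. Total = 56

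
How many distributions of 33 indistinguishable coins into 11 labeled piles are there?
C(33+11-1, 11-1) = C(43, 10) = 1917334783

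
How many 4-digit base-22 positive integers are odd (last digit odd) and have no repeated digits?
Last∈{1,3,5,7,9,11,13,15,17,19,21}. Last=0: 0. Last nonzero: 11×20×P(20,2) = 83600. Total = 83600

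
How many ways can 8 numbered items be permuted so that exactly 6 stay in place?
Choose the 6 fixed points C(8,6) = 28, derange the rest: !2 = Σ_{j=0}^{2} (-1)^j·2!/j! = 2 - 2 + 1 = 1. Product = 28 × 1 = 28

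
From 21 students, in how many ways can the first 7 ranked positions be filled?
P(21,7) = 21!/(21-7)! = 586051200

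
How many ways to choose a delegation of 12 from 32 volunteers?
C(32,12) = 32!/(12!×20!) = 225792840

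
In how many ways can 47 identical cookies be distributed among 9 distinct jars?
C(47+9-1, 9-1) = C(55, 8) = 1217566350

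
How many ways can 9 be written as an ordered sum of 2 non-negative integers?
C(9+2-1, 2-1) = C(10, 1) = 10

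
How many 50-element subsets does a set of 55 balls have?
C(55,50) = 55!/(50!×5!) = 3478761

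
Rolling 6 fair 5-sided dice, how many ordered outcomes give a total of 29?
Coefficient of x^29 in (x + x² + ... + x^5)^6. By inclusion-exclusion on dice exceeding 5: Σ_j (-1)^j C(6,j)·C(29-1-5j, 5) = C(6,0)·C(28,5) - C(6,1)·C(23,5) + C(6,2)·C(18,5) - C(6,3)·C(13,5) + C(6,4)·C(8,5) = 1·98280 - 6·33649 + 15·8568 - 20·1287 + 15·56 = 6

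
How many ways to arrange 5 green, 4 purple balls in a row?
9! / (5! × 4!) = 126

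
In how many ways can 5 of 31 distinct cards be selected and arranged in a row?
P(31,5) = 31!/(31-5)! = 20389320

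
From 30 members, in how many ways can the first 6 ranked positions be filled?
P(30,6) = 30!/(30-6)! = 427518000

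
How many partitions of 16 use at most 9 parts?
By conjugation, equals partitions of 16 into parts ≤ 9. Let r_j(i) = number of partitions of i into parts ≤ j, for i = 0..16. r_1(i) = 1 for all i; r_j(i) = r_{j-1}(i) + r_j(i-j). Rows j = 2..9: ≤2: 1 1 2 2 3 3 4 4 5 5 6 6 7 7 8 8 9; ≤3: 1 1 2 3 4 5 7 8 10 12 14 16 19 21 24 27 30; ≤4: 1 1 2 3 5 6 9 11 15 18 23 27 34 39 47 54 64; ≤5: 1 1 2 3 5 7 10 13 18 23 30 37 47 57 70 84 101; ≤6: 1 1 2 3 5 7 11 14 20 26 35 44 58 71 90 110 136; ≤7: 1 1 2 3 5 7 11 15 21 28 38 49 65 82 105 131 164; ≤8: 1 1 2 3 5 7 11 15 22 29 40 52 70 89 116 146 186; ≤9: 1 1 2 3 5 7 11 15 22 30 41 54 73 94 123 157 201. r_9(16) = 201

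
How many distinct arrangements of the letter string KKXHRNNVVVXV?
12! / (2! × 1! × 1! × 2! × 4! × 2!) = 2494800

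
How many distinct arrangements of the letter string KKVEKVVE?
8! / (3! × 3! × 2!) = 560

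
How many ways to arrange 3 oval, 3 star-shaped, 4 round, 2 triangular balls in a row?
12! / (3! × 3! × 4! × 2!) = 277200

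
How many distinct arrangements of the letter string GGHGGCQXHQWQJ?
13! / (1! × 4! × 1! × 3! × 2! × 1! × 1!) = 21621600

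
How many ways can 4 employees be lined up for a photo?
4! = 24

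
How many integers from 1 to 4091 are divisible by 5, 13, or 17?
⌊4091/5⌋+⌊4091/13⌋+⌊4091/17⌋ - ⌊4091/65⌋-⌊4091/85⌋-⌊4091/221⌋ + ⌊4091/1105⌋ = 818+314+240 - 62-48-18 + 3 = 1247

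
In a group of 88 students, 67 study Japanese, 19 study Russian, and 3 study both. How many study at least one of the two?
|A∪B| = |A| + |B| - |A∩B| = 67 + 19 - 3 = 83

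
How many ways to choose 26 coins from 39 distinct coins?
C(39,26) = 39!/(26!×13!) = 8122425444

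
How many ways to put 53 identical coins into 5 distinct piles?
C(53+5-1, 5-1) = C(57, 4) = 395010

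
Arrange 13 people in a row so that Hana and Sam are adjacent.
Treat as block: (13-1)! × 2! = 479001600 × 2 = 958003200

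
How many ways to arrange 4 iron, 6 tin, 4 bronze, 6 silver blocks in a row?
20! / (4! × 6! × 4! × 6!) = 8147739600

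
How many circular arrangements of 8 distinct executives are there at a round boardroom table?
Circular: fix one position, arrange the rest. (8-1)! = 5040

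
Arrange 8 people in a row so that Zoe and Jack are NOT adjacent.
Total - adjacent = 8! - (8-1)!×2 = 40320 - 10080 = 30240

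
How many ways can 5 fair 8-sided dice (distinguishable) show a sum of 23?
Coefficient of x^23 in (x + x² + ... + x^8)^5. By inclusion-exclusion on dice exceeding 8: Σ_j (-1)^j C(5,j)·C(23-1-8j, 4) = C(5,0)·C(22,4) - C(5,1)·C(14,4) + C(5,2)·C(6,4) = 1·7315 - 5·1001 + 10·15 = 2460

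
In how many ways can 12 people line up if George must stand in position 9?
Fix one position: (12-1)! = 39916800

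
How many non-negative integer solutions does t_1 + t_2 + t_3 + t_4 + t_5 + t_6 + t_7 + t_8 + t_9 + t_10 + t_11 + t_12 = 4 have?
C(4+12-1, 12-1) = C(15, 11) = 1365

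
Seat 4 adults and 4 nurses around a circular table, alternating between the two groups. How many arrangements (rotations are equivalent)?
Fix one of the adults: (4-1)! ways for the remaining adults, × 4! ways for the nurses = 6 × 24 = 144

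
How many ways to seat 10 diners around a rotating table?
Circular: fix one position, arrange the rest. (10-1)! = 362880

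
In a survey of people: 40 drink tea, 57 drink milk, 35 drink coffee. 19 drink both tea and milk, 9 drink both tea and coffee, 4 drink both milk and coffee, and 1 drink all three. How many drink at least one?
|A∪B∪C| = 40+57+35-19-9-4+1 = 101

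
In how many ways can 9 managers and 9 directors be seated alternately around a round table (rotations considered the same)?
Fix one of the managers: (9-1)! ways for the remaining managers, × 9! ways for the directors = 40320 × 362880 = 14631321600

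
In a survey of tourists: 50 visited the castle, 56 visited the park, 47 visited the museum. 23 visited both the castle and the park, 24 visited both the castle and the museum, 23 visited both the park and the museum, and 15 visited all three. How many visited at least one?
|A∪B∪C| = 50+56+47-23-24-23+15 = 98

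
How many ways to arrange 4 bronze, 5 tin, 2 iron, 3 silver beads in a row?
14! / (4! × 5! × 2! × 3!) = 2522520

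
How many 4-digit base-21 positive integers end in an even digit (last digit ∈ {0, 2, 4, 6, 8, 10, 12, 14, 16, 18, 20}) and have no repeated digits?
Last∈{0,2,4,6,8,10,12,14,16,18,20}. Last=0: 6840. Last nonzero: 10×19×P(19,2) = 64980. Total = 71820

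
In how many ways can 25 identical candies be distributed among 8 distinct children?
C(25+8-1, 8-1) = C(32, 7) = 3365856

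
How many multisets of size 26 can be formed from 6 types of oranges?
C(26+6-1, 6-1) = C(31, 5) = 169911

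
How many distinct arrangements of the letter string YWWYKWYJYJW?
11! / (4! × 2! × 1! × 4!) = 34650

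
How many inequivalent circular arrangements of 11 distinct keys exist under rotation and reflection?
(11-1)!/2 = 3628800/2 = 1814400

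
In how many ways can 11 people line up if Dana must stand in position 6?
Fix one position: (11-1)! = 3628800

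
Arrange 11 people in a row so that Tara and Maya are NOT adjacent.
Total - adjacent = 11! - (11-1)!×2 = 39916800 - 7257600 = 32659200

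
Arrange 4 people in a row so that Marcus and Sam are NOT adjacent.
Total - adjacent = 4! - (4-1)!×2 = 24 - 12 = 12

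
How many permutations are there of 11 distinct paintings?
11! = 39916800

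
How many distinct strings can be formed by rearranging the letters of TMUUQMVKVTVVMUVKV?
17! / (2! × 2! × 3! × 1! × 6! × 3!) = 3430627200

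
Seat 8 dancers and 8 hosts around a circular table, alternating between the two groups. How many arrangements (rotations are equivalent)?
Fix one of the dancers: (8-1)! ways for the remaining dancers, × 8! ways for the hosts = 5040 × 40320 = 203212800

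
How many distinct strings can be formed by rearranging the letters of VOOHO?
5! / (3! × 1! × 1!) = 20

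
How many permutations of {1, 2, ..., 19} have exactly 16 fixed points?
Choose the 16 fixed points C(19,16) = 969, derange the rest: !3 = Σ_{j=0}^{3} (-1)^j·3!/j! = 6 - 6 + 3 - 1 = 2. Product = 969 × 2 = 1938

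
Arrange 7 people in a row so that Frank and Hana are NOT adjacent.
Total - adjacent = 7! - (7-1)!×2 = 5040 - 1440 = 3600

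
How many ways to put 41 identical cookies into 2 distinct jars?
C(41+2-1, 2-1) = C(42, 1) = 42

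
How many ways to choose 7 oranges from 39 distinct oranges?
C(39,7) = 39!/(7!×32!) = 15380937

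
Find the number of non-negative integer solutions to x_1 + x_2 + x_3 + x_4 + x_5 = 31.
C(31+5-1, 5-1) = C(35, 4) = 52360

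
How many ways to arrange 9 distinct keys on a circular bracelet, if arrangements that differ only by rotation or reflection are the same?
(9-1)!/2 = 40320/2 = 20160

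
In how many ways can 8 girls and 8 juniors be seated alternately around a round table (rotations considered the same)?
Fix one of the girls: (8-1)! ways for the remaining girls, × 8! ways for the juniors = 5040 × 40320 = 203212800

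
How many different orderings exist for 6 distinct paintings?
6! = 720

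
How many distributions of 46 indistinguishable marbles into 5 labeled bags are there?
C(46+5-1, 5-1) = C(50, 4) = 230300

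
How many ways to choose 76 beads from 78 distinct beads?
C(78,76) = 78!/(76!×2!) = 3003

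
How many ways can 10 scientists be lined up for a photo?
10! = 3628800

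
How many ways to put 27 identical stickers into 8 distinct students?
C(27+8-1, 8-1) = C(34, 7) = 5379616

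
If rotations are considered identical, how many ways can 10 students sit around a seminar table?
Circular: fix one position, arrange the rest. (10-1)! = 362880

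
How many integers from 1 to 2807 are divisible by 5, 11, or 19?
⌊2807/5⌋+⌊2807/11⌋+⌊2807/19⌋ - ⌊2807/55⌋-⌊2807/95⌋-⌊2807/209⌋ + ⌊2807/1045⌋ = 561+255+147 - 51-29-13 + 2 = 872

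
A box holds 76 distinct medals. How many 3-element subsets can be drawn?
C(76,3) = 76!/(3!×73!) = 70300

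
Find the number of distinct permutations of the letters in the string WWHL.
4! / (1! × 1! × 2!) = 12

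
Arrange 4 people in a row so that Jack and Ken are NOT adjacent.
Total - adjacent = 4! - (4-1)!×2 = 24 - 12 = 12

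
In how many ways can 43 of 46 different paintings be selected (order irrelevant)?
C(46,43) = 46!/(43!×3!) = 15180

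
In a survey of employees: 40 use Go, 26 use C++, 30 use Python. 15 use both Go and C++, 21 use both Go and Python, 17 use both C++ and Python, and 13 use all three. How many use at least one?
|A∪B∪C| = 40+26+30-15-21-17+13 = 56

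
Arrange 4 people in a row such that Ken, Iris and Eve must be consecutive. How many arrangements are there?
Treat the 3 as one block: (4-3+1)! × 3! = 2 × 6 = 12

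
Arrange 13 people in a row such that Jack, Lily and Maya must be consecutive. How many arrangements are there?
Treat the 3 as one block: (13-3+1)! × 3! = 39916800 × 6 = 239500800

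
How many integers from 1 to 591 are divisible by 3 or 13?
⌊591/3⌋ + ⌊591/13⌋ - ⌊591/39⌋ = 197 + 45 - 15 = 227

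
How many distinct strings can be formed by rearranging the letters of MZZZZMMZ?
8! / (5! × 3!) = 56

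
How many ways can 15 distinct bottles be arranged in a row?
15! = 1307674368000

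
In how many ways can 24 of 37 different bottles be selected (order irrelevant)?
C(37,24) = 37!/(24!×13!) = 3562467300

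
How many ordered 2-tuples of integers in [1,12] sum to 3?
Coefficient of x^3 in (x + x² + ... + x^12)^2. By inclusion-exclusion on dice exceeding 12: Σ_j (-1)^j C(2,j)·C(3-1-12j, 1) = C(2,0)·C(2,1) = 1·2 = 2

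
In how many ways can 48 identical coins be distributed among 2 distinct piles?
C(48+2-1, 2-1) = C(49, 1) = 49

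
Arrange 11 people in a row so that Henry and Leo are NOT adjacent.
Total - adjacent = 11! - (11-1)!×2 = 39916800 - 7257600 = 32659200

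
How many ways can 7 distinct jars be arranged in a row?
7! = 5040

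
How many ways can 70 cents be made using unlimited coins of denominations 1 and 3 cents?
Coefficient of x^70 in 1/(1-x^1) · 1/(1-x^3). Use j coins of 3 for j = 0..⌊70/3⌋ = 23, the rest in 1s: 23 + 1 = 24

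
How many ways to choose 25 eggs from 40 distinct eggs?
C(40,25) = 40!/(25!×15!) = 40225345056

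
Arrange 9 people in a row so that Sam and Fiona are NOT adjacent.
Total - adjacent = 9! - (9-1)!×2 = 362880 - 80640 = 282240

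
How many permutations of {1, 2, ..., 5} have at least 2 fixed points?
Exactly j fixed points: C(5,j)·!(5-j); sum over j ≥ 2 (derangement numbers via !m = (m-1)·(!(m-1) + !(m-2)): !0..!3 = 1, 0, 1, 2). Σ_{j=2}^{5} C(5,j)·!(5-j) = C(5,2)·!3 + C(5,3)·!2 + C(5,4)·!1 + C(5,5)·!0 = 10·2 + 10·1 + 5·0 + 1·1 = 31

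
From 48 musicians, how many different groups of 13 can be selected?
C(48,13) = 48!/(13!×35!) = 192928249296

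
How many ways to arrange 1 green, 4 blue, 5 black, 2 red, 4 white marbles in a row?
16! / (1! × 4! × 5! × 2! × 4!) = 151351200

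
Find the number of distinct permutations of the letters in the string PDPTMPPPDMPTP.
13! / (2! × 7! × 2! × 2!) = 154440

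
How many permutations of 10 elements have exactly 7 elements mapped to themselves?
Choose the 7 fixed points C(10,7) = 120, derange the rest: !3 = Σ_{j=0}^{3} (-1)^j·3!/j! = 6 - 6 + 3 - 1 = 2. Product = 120 × 2 = 240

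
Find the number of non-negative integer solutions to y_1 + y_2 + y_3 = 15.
C(15+3-1, 3-1) = C(17, 2) = 136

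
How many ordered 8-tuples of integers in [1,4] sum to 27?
Coefficient of x^27 in (x + x² + ... + x^4)^8. By inclusion-exclusion on dice exceeding 4: Σ_j (-1)^j C(8,j)·C(27-1-4j, 7) = C(8,0)·C(26,7) - C(8,1)·C(22,7) + C(8,2)·C(18,7) - C(8,3)·C(14,7) + C(8,4)·C(10,7) = 1·657800 - 8·170544 + 28·31824 - 56·3432 + 70·120 = 728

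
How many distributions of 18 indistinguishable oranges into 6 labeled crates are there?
C(18+6-1, 6-1) = C(23, 5) = 33649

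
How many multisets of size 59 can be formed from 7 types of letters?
C(59+7-1, 7-1) = C(65, 6) = 82598880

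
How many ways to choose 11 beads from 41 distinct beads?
C(41,11) = 41!/(11!×30!) = 3159461968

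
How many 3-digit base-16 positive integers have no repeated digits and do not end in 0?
Last digit: 15 nonzero choices. First digit: 14 (nonzero, ≠last). Middle 1: P(14,1) = 14. Total = 2940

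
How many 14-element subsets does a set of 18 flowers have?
C(18,14) = 18!/(14!×4!) = 3060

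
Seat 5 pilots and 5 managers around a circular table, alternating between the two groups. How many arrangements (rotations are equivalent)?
Fix one of the pilots: (5-1)! ways for the remaining pilots, × 5! ways for the managers = 24 × 120 = 2880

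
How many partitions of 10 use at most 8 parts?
By conjugation, equals partitions of 10 into parts ≤ 8. Let r_j(i) = number of partitions of i into parts ≤ j, for i = 0..10. r_1(i) = 1 for all i; r_j(i) = r_{j-1}(i) + r_j(i-j). Rows j = 2..8: ≤2: 1 1 2 2 3 3 4 4 5 5 6; ≤3: 1 1 2 3 4 5 7 8 10 12 14; ≤4: 1 1 2 3 5 6 9 11 15 18 23; ≤5: 1 1 2 3 5 7 10 13 18 23 30; ≤6: 1 1 2 3 5 7 11 14 20 26 35; ≤7: 1 1 2 3 5 7 11 15 21 28 38; ≤8: 1 1 2 3 5 7 11 15 22 29 40. r_8(10) = 40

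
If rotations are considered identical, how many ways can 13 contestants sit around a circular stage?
Circular: fix one position, arrange the rest. (13-1)! = 479001600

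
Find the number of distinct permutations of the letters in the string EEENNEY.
7! / (4! × 2! × 1!) = 105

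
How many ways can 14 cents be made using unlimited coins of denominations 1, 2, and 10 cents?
Coefficient of x^14 in 1/(1-x^1) · 1/(1-x^2) · 1/(1-x^10). Case on j = number of 10-cent coins (j = 0..1); remainder r = 14 - 10j is made from {1,2} in ⌊r/2⌋+1 ways. r = 14, 4 → 8 + 3 = 11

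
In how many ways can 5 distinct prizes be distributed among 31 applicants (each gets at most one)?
P(31,5) = 31!/(31-5)! = 20389320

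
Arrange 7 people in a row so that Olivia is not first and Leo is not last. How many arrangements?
By inclusion-exclusion: 7! - 2×(7-1)! + (7-2)! = 5040 - 1440 + 120 = 3720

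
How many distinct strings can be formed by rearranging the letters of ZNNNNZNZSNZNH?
13! / (7! × 1! × 4! × 1!) = 51480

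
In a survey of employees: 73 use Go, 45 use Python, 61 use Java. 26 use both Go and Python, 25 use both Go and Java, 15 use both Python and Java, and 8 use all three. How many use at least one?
|A∪B∪C| = 73+45+61-26-25-15+8 = 121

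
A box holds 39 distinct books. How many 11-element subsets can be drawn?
C(39,11) = 39!/(11!×28!) = 1676056044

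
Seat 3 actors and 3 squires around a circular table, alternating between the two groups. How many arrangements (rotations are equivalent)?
Fix one of the actors: (3-1)! ways for the remaining actors, × 3! ways for the squires = 2 × 6 = 12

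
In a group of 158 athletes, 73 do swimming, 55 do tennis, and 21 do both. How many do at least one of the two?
|A∪B| = |A| + |B| - |A∩B| = 73 + 55 - 21 = 107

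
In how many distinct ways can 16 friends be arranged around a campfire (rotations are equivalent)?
Circular: fix one position, arrange the rest. (16-1)! = 1307674368000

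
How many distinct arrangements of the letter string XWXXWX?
6! / (2! × 4!) = 15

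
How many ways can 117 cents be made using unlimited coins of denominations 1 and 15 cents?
Coefficient of x^117 in 1/(1-x^1) · 1/(1-x^15). Use j coins of 15 for j = 0..⌊117/15⌋ = 7, the rest in 1s: 7 + 1 = 8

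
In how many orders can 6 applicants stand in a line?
6! = 720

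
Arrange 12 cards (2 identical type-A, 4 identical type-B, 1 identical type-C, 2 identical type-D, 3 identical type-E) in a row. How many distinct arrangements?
12! / (2! × 4! × 1! × 2! × 3!) = 831600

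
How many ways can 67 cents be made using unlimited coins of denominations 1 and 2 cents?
Coefficient of x^67 in 1/(1-x^1) · 1/(1-x^2). Use j coins of 2 for j = 0..⌊67/2⌋ = 33, the rest in 1s: 33 + 1 = 34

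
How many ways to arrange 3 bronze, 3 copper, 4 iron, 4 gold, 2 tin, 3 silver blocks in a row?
19! / (3! × 3! × 4! × 4! × 2! × 3!) = 488864376000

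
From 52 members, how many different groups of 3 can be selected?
C(52,3) = 52!/(3!×49!) = 22100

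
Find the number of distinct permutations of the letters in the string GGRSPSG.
7! / (1! × 1! × 2! × 3!) = 420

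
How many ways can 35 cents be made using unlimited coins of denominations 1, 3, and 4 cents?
Coefficient of x^35 in 1/(1-x^1) · 1/(1-x^3) · 1/(1-x^4). Case on j = number of 4-cent coins (j = 0..8); remainder r = 35 - 4j is made from {1,3} in ⌊r/3⌋+1 ways. r = 35, 31, 27, 23, 19, 15, 11, 7, 3 → 12 + 11 + 10 + 8 + 7 + 6 + 4 + 3 + 2 = 63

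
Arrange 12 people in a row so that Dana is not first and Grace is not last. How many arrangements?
By inclusion-exclusion: 12! - 2×(12-1)! + (12-2)! = 479001600 - 79833600 + 3628800 = 402796800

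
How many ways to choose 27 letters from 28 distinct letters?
C(28,27) = 28!/(27!×1!) = 28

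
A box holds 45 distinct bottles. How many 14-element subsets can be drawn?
C(45,14) = 45!/(14!×31!) = 166871334960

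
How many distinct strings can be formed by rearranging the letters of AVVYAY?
6! / (2! × 2! × 2!) = 90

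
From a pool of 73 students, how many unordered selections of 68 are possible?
C(73,68) = 73!/(68!×5!) = 15020334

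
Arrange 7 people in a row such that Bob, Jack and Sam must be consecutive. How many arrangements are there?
Treat the 3 as one block: (7-3+1)! × 3! = 120 × 6 = 720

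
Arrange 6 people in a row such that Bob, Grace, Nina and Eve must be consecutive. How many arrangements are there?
Treat the 4 as one block: (6-4+1)! × 4! = 6 × 24 = 144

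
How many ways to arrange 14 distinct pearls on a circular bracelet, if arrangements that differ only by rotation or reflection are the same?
(14-1)!/2 = 6227020800/2 = 3113510400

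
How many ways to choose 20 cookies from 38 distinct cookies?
C(38,20) = 38!/(20!×18!) = 33578000610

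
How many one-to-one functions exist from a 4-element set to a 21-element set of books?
P(21,4) = 21!/(21-4)! = 143640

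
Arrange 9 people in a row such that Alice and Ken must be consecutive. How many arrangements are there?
Treat the 2 as one block: (9-2+1)! × 2! = 40320 × 2 = 80640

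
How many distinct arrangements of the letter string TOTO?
4! / (2! × 2!) = 6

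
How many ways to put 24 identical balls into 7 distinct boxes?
C(24+7-1, 7-1) = C(30, 6) = 593775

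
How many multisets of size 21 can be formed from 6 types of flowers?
C(21+6-1, 6-1) = C(26, 5) = 65780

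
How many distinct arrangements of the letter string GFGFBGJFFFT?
11! / (5! × 3! × 1! × 1! × 1!) = 55440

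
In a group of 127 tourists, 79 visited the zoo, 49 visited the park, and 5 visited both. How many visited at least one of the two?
|A∪B| = |A| + |B| - |A∩B| = 79 + 49 - 5 = 123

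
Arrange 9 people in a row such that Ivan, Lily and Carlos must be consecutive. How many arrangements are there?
Treat the 3 as one block: (9-3+1)! × 3! = 5040 × 6 = 30240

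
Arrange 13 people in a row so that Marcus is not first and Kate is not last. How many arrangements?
By inclusion-exclusion: 13! - 2×(13-1)! + (13-2)! = 6227020800 - 958003200 + 39916800 = 5308934400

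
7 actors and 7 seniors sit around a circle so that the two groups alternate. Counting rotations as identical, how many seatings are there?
Fix one of the actors: (7-1)! ways for the remaining actors, × 7! ways for the seniors = 720 × 5040 = 3628800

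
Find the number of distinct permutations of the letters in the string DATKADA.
7! / (1! × 2! × 3! × 1!) = 420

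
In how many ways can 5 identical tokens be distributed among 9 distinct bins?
C(5+9-1, 9-1) = C(13, 8) = 1287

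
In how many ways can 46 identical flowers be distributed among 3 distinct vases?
C(46+3-1, 3-1) = C(48, 2) = 1128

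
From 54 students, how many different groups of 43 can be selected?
C(54,43) = 54!/(43!×11!) = 95722852680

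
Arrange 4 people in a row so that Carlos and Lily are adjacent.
Treat as block: (4-1)! × 2! = 6 × 2 = 12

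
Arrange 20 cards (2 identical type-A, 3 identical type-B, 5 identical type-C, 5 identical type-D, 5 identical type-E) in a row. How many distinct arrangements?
20! / (2! × 3! × 5! × 5! × 5!) = 117327450240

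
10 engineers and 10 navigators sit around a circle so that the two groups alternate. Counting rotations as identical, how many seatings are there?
Fix one of the engineers: (10-1)! ways for the remaining engineers, × 10! ways for the navigators = 362880 × 3628800 = 1316818944000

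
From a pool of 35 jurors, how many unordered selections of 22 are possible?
C(35,22) = 35!/(22!×13!) = 1476337800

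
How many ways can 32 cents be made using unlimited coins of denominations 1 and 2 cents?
Coefficient of x^32 in 1/(1-x^1) · 1/(1-x^2). Use j coins of 2 for j = 0..⌊32/2⌋ = 16, the rest in 1s: 16 + 1 = 17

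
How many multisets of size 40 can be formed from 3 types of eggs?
C(40+3-1, 3-1) = C(42, 2) = 861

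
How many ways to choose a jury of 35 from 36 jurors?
C(36,35) = 36!/(35!×1!) = 36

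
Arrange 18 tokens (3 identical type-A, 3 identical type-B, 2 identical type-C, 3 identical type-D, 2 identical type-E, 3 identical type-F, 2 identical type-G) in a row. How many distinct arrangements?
18! / (3! × 3! × 2! × 3! × 2! × 3! × 2!) = 617512896000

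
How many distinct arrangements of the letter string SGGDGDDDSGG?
11! / (2! × 4! × 5!) = 6930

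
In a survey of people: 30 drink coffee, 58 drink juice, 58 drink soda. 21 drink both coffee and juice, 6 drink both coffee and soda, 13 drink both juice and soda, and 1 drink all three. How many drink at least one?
|A∪B∪C| = 30+58+58-21-6-13+1 = 107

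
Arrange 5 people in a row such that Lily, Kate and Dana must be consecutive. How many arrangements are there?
Treat the 3 as one block: (5-3+1)! × 3! = 6 × 6 = 36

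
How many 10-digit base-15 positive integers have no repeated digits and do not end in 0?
Last digit: 14 nonzero choices. First digit: 13 (nonzero, ≠last). Middle 8: P(13,8) = 51891840. Total = 9444314880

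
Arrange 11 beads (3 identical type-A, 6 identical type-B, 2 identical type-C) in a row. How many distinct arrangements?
11! / (3! × 6! × 2!) = 4620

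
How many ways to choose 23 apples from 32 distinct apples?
C(32,23) = 32!/(23!×9!) = 28048800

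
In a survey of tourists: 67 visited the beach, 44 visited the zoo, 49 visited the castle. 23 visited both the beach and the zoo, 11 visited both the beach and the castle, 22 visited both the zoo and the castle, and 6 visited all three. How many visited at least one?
|A∪B∪C| = 67+44+49-23-11-22+6 = 110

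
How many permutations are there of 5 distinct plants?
5! = 120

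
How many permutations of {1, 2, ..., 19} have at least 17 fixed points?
Exactly j fixed points: C(19,j)·!(19-j); sum over j ≥ 17 (derangement numbers via !m = (m-1)·(!(m-1) + !(m-2)): !0..!2 = 1, 0, 1). Σ_{j=17}^{19} C(19,j)·!(19-j) = C(19,17)·!2 + C(19,18)·!1 + C(19,19)·!0 = 171·1 + 19·0 + 1·1 = 172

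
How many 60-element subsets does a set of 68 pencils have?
C(68,60) = 68!/(60!×8!) = 7392009768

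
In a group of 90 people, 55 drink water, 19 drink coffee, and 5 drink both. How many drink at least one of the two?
|A∪B| = |A| + |B| - |A∩B| = 55 + 19 - 5 = 69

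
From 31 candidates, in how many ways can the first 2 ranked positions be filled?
P(31,2) = 31!/(31-2)! = 930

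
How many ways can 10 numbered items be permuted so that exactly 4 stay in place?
Choose the 4 fixed points C(10,4) = 210, derange the rest: !6 = Σ_{j=0}^{6} (-1)^j·6!/j! = 720 - 720 + 360 - 120 + 30 - 6 + 1 = 265. Product = 210 × 265 = 55650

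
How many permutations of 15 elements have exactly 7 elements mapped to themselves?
Choose the 7 fixed points C(15,7) = 6435, derange the rest: !8 = Σ_{j=0}^{8} (-1)^j·8!/j! = 40320 - 40320 + 20160 - 6720 + 1680 - 336 + 56 - 8 + 1 = 14833. Product = 6435 × 14833 = 95450355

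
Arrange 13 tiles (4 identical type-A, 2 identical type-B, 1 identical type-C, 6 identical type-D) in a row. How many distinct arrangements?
13! / (4! × 2! × 1! × 6!) = 180180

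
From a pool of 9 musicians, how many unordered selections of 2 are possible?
C(9,2) = 9!/(2!×7!) = 36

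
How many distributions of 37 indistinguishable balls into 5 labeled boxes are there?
C(37+5-1, 5-1) = C(41, 4) = 101270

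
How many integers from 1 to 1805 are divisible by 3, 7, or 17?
⌊1805/3⌋+⌊1805/7⌋+⌊1805/17⌋ - ⌊1805/21⌋-⌊1805/51⌋-⌊1805/119⌋ + ⌊1805/357⌋ = 601+257+106 - 85-35-15 + 5 = 834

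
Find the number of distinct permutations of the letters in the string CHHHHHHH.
8! / (1! × 7!) = 8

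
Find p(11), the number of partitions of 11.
Pentagonal recurrence p(n) = p(n-1) + p(n-2) - p(n-5) - p(n-7) + p(n-12) + p(n-15) - ... gives p(0..10) = 1, 1, 2, 3, 5, 7, 11, 15, 22, 30, 42. p(11) = p(10) + p(9) - p(6) - p(4) = 42 + 30 - 11 - 5 = 56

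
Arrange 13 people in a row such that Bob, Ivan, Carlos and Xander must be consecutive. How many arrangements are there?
Treat the 4 as one block: (13-4+1)! × 4! = 3628800 × 24 = 87091200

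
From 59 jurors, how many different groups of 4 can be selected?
C(59,4) = 59!/(4!×55!) = 455126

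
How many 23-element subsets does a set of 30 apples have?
C(30,23) = 30!/(23!×7!) = 2035800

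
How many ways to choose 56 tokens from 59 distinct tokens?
C(59,56) = 59!/(56!×3!) = 32509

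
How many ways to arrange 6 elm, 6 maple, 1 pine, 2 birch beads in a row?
15! / (6! × 6! × 1! × 2!) = 1261260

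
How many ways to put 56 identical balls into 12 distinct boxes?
C(56+12-1, 12-1) = C(67, 11) = 1285063345176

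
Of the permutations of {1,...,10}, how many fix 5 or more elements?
Exactly j fixed points: C(10,j)·!(10-j); sum over j ≥ 5 (derangement numbers via !m = (m-1)·(!(m-1) + !(m-2)): !0..!5 = 1, 0, 1, 2, 9, 44). Σ_{j=5}^{10} C(10,j)·!(10-j) = C(10,5)·!5 + C(10,6)·!4 + C(10,7)·!3 + C(10,8)·!2 + C(10,9)·!1 + C(10,10)·!0 = 252·44 + 210·9 + 120·2 + 45·1 + 10·0 + 1·1 = 13264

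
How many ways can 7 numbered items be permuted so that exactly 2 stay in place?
Choose the 2 fixed points C(7,2) = 21, derange the rest: !5 = Σ_{j=0}^{5} (-1)^j·5!/j! = 120 - 120 + 60 - 20 + 5 - 1 = 44. Product = 21 × 44 = 924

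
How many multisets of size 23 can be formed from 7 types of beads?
C(23+7-1, 7-1) = C(29, 6) = 475020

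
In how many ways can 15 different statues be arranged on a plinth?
15! = 1307674368000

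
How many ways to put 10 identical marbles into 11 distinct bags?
C(10+11-1, 11-1) = C(20, 10) = 184756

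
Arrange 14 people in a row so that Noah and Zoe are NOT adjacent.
Total - adjacent = 14! - (14-1)!×2 = 87178291200 - 12454041600 = 74724249600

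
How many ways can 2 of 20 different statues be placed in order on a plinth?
P(20,2) = 20!/(20-2)! = 380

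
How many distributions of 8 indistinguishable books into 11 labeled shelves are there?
C(8+11-1, 11-1) = C(18, 10) = 43758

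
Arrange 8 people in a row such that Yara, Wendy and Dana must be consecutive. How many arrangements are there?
Treat the 3 as one block: (8-3+1)! × 3! = 720 × 6 = 4320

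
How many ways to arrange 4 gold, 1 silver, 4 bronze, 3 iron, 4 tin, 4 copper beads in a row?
20! / (4! × 1! × 4! × 3! × 4! × 4!) = 1222160940000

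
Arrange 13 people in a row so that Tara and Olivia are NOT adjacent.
Total - adjacent = 13! - (13-1)!×2 = 6227020800 - 958003200 = 5269017600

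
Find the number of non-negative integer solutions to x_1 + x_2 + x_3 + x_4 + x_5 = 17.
C(17+5-1, 5-1) = C(21, 4) = 5985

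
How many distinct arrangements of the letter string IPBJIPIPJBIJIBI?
15! / (3! × 3! × 3! × 6!) = 8408400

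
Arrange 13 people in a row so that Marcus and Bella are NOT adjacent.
Total - adjacent = 13! - (13-1)!×2 = 6227020800 - 958003200 = 5269017600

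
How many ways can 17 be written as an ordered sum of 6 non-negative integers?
C(17+6-1, 6-1) = C(22, 5) = 26334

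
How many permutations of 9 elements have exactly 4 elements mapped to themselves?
Choose the 4 fixed points C(9,4) = 126, derange the rest: !5 = Σ_{j=0}^{5} (-1)^j·5!/j! = 120 - 120 + 60 - 20 + 5 - 1 = 44. Product = 126 × 44 = 5544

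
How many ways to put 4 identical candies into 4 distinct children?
C(4+4-1, 4-1) = C(7, 3) = 35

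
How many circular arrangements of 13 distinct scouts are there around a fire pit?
Circular: fix one position, arrange the rest. (13-1)! = 479001600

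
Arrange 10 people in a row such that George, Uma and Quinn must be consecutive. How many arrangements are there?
Treat the 3 as one block: (10-3+1)! × 3! = 40320 × 6 = 241920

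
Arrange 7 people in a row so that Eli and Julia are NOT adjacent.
Total - adjacent = 7! - (7-1)!×2 = 5040 - 1440 = 3600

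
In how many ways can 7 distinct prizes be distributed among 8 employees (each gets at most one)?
P(8,7) = 8!/(8-7)! = 40320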